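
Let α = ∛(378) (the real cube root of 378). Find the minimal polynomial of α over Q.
m_α(x) = x^3 - 378

α satisfies α^3 = 378, so x^3 - 378 annihilates α. By the rational root test, a rational root p/q (in lowest terms) of x^3 - 378 would satisfy p^3 = 378 q^3, forcing q = 1 and p^3 = 378; but 378 is not a perfect cube, contradiction. A monic cubic over Q with no rational root is irreducible (any nontrivial factorization would include a linear factor). Hence x^3 - 378 is the minimal polynomial of α, and in particular [Q(α):Q] = 3.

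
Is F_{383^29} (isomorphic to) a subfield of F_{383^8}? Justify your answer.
No: F_{383^29} is not a subfield of F_{383^8}

F_{p^m} embeds in F_{p^n} iff m | n. Here 29 ∤ 8 (since 8 = 0·29 + 8 with remainder 8 ≠ 0), so F_{383^29} is not a subfield of F_{383^8}. Equivalently: if it were, the tower law would give 29 = [F_{383^29}:F_383] dividing [F_{383^8}:F_383] = 8, contradiction.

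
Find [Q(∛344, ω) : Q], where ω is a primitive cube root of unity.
[Q(∛344, ω) : Q] = 6

[Q(∛344):Q] = 3 (min poly x^3 - 344, irreducible since 344 is not a perfect cube). [Q(ω):Q] = 2 (min poly x^2 + x + 1). Since Q(∛344) ⊂ R and ω ∉ R, we have ω ∉ Q(∛344), so x^2 + x + 1 remains irreducible over Q(∛344) and [Q(∛344, ω) : Q(∛344)] = 2. By the tower law, [Q(∛344, ω) : Q] = 3 · 2 = 6. (In fact Q(∛344, ω) is the splitting field of x^3 - 344 over Q.)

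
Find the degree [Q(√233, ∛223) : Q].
[Q(√233, ∛223) : Q] = 6

Let L = Q(√233, ∛223). Since Q(√233) ⊂ L and [Q(√233):Q] = 2, the tower law gives 2 | [L:Q]. Likewise Q(∛223) ⊂ L with [Q(∛223):Q] = 3 (because 223 is not a perfect cube), so 3 | [L:Q]. As gcd(2,3) = 1, [L:Q] is divisible by 6. Conversely L is generated over Q by √233 and ∛223, so [L:Q] ≤ 2·3 = 6. Therefore [Q(√233, ∛223) : Q] = 6.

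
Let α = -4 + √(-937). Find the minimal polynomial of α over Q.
m_α(x) = x^2 + 8x + 953

From α + 4 = √(-937), squaring gives (α + 4)^2 = -937, i.e. α^2 + 8α + 16 = -937, so α^2 + 8α + 953 = 0. The discriminant of x^2 + 8x + 953 is (8)^2 - 4·(953) = 64 - 3812 = -3748, and 4·(-937) is not a perfect square in Q since -937 is squarefree and ≠ 1. Hence x^2 + 8x + 953 is irreducible over Q and is the minimal polynomial of α.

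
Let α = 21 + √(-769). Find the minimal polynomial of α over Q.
m_α(x) = x^2 - 42x + 1210

From α - 21 = √(-769), squaring gives (α - 21)^2 = -769, i.e. α^2 - 42α + 441 = -769, so α^2 - 42α + 1210 = 0. The discriminant of x^2 - 42x + 1210 is (-42)^2 - 4·(1210) = 1764 - 4840 = -3076, and 4·(-769) is not a perfect square in Q since -769 is squarefree and ≠ 1. Hence x^2 - 42x + 1210 is irreducible over Q and is the minimal polynomial of α.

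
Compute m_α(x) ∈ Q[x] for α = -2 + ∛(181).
m_α(x) = x^3 + 6x^2 + 12x - 173

Set β = α + 2 = ∛(181), so β^3 = 181. Then (α + 2)^3 - 181 = 0, i.e. α is a root of g(x) = (x + 2)^3 - 181 = x^3 + 6x^2 + 12x - 173. Since g(x) = h(x + 2) where h(x) = x^3 - 181, and h is irreducible over Q (because 181 is not a perfect cube, so h has no rational root, and a monic cubic with no rational root is irreducible), g is also irreducible (irreducibility is preserved under the substitution x → x + 2). Hence m_α(x) = x^3 + 6x^2 + 12x - 173.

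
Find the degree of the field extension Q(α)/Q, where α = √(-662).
[Q(α):Q] = 2

[Q(α):Q] equals the degree of the minimal polynomial of α. Here α^2 = -662 and x^2 + 662 is irreducible (d = -662 is squarefree, ≠ 1, hence not a square), so deg(m_α) = 2. Thus [Q(α):Q] = 2.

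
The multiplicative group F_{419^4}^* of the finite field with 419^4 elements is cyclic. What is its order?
|F_{419^4}^*| = 30821664720

F_{419^4} has 419^4 = 30821664721 elements; its multiplicative group consists of all nonzero elements, so |F_{419^4}^*| = 30821664721 - 1 = 30821664720. (It is cyclic since any finite subgroup of the multiplicative group of a field is cyclic.)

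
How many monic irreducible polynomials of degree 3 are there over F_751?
There are 141188000 monic irreducible polynomials of degree 3 over F_751

Each element of F_{751^3} that lies in no proper subfield is a root of exactly one monic irreducible of degree 3 over F_751, and each such polynomial has 3 distinct roots in F_{751^3}. By Möbius inversion the count is N_751(3) = (1/3) Σ_{d|3} μ(3/d) · 751^d = (1/3)(μ(3)·751^1 + μ(1)·751^3) = 423564000/3 = 141188000.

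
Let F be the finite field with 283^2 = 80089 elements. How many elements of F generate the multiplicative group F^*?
There are φ(80088) = 25760 primitive elements

F_q^* is cyclic of order q - 1 = 80088. A cyclic group of order m has exactly φ(m) generators. Here m = 80088 = 2^3 · 3 · 47 · 71, so the number of primitive elements is φ(80088) = 25760.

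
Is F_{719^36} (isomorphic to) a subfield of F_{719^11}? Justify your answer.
No: F_{719^36} is not a subfield of F_{719^11}

F_{p^m} embeds in F_{p^n} iff m | n. Here 36 ∤ 11 (since 11 = 0·36 + 11 with remainder 11 ≠ 0), so F_{719^36} is not a subfield of F_{719^11}. Equivalently: if it were, the tower law would give 36 = [F_{719^36}:F_719] dividing [F_{719^11}:F_719] = 11, contradiction.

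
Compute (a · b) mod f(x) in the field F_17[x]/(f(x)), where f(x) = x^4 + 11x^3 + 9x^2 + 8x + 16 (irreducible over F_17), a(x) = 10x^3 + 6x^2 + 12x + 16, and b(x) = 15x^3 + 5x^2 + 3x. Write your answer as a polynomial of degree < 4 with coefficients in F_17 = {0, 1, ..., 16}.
a · b ≡ 2x^3 + 6x^2 + 15x + 13 (mod f(x))

Multiply in F_17[x]: a(x)·b(x) = (10x^3 + 6x^2 + 12x + 16)·(15x^3 + 5x^2 + 3x) = 14x^6 + 4x^5 + 2x^4 + 12x^3 + 14x^2 + 14x. This has degree ≥ 4, so divide by f(x) over F_17: 14x^6 + 4x^5 + 2x^4 + 12x^3 + 14x^2 + 14x = (14x^2 + 3x + 13)·(x^4 + 11x^3 + 9x^2 + 8x + 16) + (2x^3 + 6x^2 + 15x + 13). Hence a·b ≡ 2x^3 + 6x^2 + 15x + 13 (mod f). (F_17[x]/(f) is a field with 17^4 = 83521 elements since f is irreducible of degree 4.)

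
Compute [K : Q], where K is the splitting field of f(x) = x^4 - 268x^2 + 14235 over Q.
[K : Q] = 4

Solving the quadratic in x^2: x^2 = (268 ± √(268^2 - 4·14235))/2 = (268 ± √14884)/2 = (268 ± 122)/2, giving x^2 = 73 or x^2 = 195. So f(x) = (x^2 - 73)(x^2 - 195) and the roots of f are ±√73, ±√195. Hence the splitting field is K = Q(√73, √195). Since 73 and 195 are distinct squarefree integers > 1, their product 14235 is not a perfect square, so √195 ∉ Q(√73). By the tower law [K:Q] = [Q(√73,√195):Q(√73)] · [Q(√73):Q] = 2 · 2 = 4.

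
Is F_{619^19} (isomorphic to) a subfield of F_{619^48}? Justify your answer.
No: F_{619^19} is not a subfield of F_{619^48}

F_{p^m} embeds in F_{p^n} iff m | n. Here 19 ∤ 48 (since 48 = 2·19 + 10 with remainder 10 ≠ 0), so F_{619^19} is not a subfield of F_{619^48}. Equivalently: if it were, the tower law would give 19 = [F_{619^19}:F_619] dividing [F_{619^48}:F_619] = 48, contradiction.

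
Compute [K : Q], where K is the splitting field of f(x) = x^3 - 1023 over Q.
[K : Q] = 6

The roots of x^3 - 1023 are ∛1023, ω∛1023, ω^2∛1023 where ω = e^(2πi/3) is a primitive cube root of unity, so K = Q(∛1023, ω). Now [Q(∛1023):Q] = 3 (since 1023 is not a perfect cube, x^3 - 1023 is irreducible) and [Q(ω):Q] = 2. Both 2 and 3 divide [K:Q], and [K:Q] ≤ 3·2 = 6, so [K:Q] = 6. (Equivalently: Q(∛1023) ⊂ R but ω ∉ R, so [K : Q(∛1023)] = 2.)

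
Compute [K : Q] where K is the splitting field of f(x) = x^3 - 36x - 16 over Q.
[K : Q] = 6

By the rational root test, any rational root of the monic integer polynomial f(x) = x^3 - 36x - 16 must be an integer dividing the constant term -16, i.e. one of ±{1, 2, 4, 8, 16}. Evaluating: f(1) = -51, f(-1) = 19, f(2) = -80, f(-2) = 48, f(4) = -96, f(-4) = 64, f(8) = 208, f(-8) = -240, f(16) = 3504, f(-16) = -3536; none is 0, so f has no rational root and is therefore irreducible over Q (a cubic with no linear factor over a field is irreducible). For an irreducible cubic, the Galois group is A_3 or S_3 according as the discriminant disc(f) = -4a^3 - 27b^2 = -4·(-36)^3 - 27·(-16)^2 = 179712 is or is not a square in Q. Here disc(f) = 179712 is not a perfect square in Q, so the Galois group of f over Q is not contained in A_3 and must be all of S_3. The splitting field has degree |S_3| = 6 over Q, so [K : Q] = 6.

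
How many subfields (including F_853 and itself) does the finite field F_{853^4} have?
F_{853^4} has 3 subfields

The subfields of F_{p^n} are exactly the fields F_{p^d} for d | n (each is the fixed field of the unique index-d subgroup of Gal(F_{p^n}/F_p) ≅ Z/nZ). The divisors of n = 4 are {1, 2, 4}, giving 3 subfields: F_{853^1}, F_{853^2}, F_{853^4}.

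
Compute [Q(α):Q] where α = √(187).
[Q(α):Q] = 2

[Q(α):Q] equals the degree of the minimal polynomial of α. Here α^2 = 187 and x^2 - 187 is irreducible (d = 187 is squarefree, ≠ 1, hence not a square), so deg(m_α) = 2. Thus [Q(α):Q] = 2.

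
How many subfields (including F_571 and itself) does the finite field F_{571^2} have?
F_{571^2} has 2 subfields

The subfields of F_{p^n} are exactly the fields F_{p^d} for d | n (each is the fixed field of the unique index-d subgroup of Gal(F_{p^n}/F_p) ≅ Z/nZ). The divisors of n = 2 are {1, 2}, giving 2 subfields: F_{571^1}, F_{571^2}.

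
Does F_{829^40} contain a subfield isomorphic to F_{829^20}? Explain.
Yes: F_{829^20} is a subfield of F_{829^40}

F_{p^m} embeds in F_{p^n} iff m | n (since F_{p^n} is the splitting field of x^(p^n) - x, and F_{p^m} ⊂ F_{p^n} forces p^n to be a power of p^m, i.e. m | n; conversely if m | n then every root of x^(p^m) - x is a root of x^(p^n) - x). Here 20 | 40 (since 40 = 2·20), so F_{829^20} is a subfield of F_{829^40}, and [F_{829^40} : F_{829^20}] = 40/20 = 2.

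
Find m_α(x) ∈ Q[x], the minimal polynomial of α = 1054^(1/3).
m_α(x) = x^3 - 1054

α satisfies α^3 = 1054, so x^3 - 1054 annihilates α. By the rational root test, a rational root p/q (in lowest terms) of x^3 - 1054 would satisfy p^3 = 1054 q^3, forcing q = 1 and p^3 = 1054; but 1054 is not a perfect cube, contradiction. A monic cubic over Q with no rational root is irreducible (any nontrivial factorization would include a linear factor). Hence x^3 - 1054 is the minimal polynomial of α, and in particular [Q(α):Q] = 3.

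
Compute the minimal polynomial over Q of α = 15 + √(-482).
m_α(x) = x^2 - 30x + 707

From α - 15 = √(-482), squaring gives (α - 15)^2 = -482, i.e. α^2 - 30α + 225 = -482, so α^2 - 30α + 707 = 0. The discriminant of x^2 - 30x + 707 is (-30)^2 - 4·(707) = 900 - 2828 = -1928, and 4·(-482) is not a perfect square in Q since -482 is squarefree and ≠ 1. Hence x^2 - 30x + 707 is irreducible over Q and is the minimal polynomial of α.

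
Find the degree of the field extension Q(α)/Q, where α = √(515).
[Q(α):Q] = 2

[Q(α):Q] equals the degree of the minimal polynomial of α. Here α^2 = 515 and x^2 - 515 is irreducible (d = 515 is squarefree, ≠ 1, hence not a square), so deg(m_α) = 2. Thus [Q(α):Q] = 2.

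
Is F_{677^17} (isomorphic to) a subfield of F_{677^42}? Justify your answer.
No: F_{677^17} is not a subfield of F_{677^42}

F_{p^m} embeds in F_{p^n} iff m | n. Here 17 ∤ 42 (since 42 = 2·17 + 8 with remainder 8 ≠ 0), so F_{677^17} is not a subfield of F_{677^42}. Equivalently: if it were, the tower law would give 17 = [F_{677^17}:F_677] dividing [F_{677^42}:F_677] = 42, contradiction.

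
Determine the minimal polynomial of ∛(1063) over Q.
m_α(x) = x^3 - 1063

α satisfies α^3 = 1063, so x^3 - 1063 annihilates α. By the rational root test, a rational root p/q (in lowest terms) of x^3 - 1063 would satisfy p^3 = 1063 q^3, forcing q = 1 and p^3 = 1063; but 1063 is not a perfect cube, contradiction. A monic cubic over Q with no rational root is irreducible (any nontrivial factorization would include a linear factor). Hence x^3 - 1063 is the minimal polynomial of α, and in particular [Q(α):Q] = 3.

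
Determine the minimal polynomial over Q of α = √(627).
m_α(x) = x^2 - 627

α satisfies α^2 - 627 = 0, so x^2 - 627 annihilates α. Since d = 627 is squarefree and ≠ 1, it is not a perfect square in Q, so x^2 - 627 has no rational root and is therefore irreducible over Q (a degree-2 polynomial over a field is irreducible iff it has no root). Hence m_α(x) = x^2 - 627.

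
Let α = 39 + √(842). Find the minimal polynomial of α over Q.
m_α(x) = x^2 - 78x + 679

From α - 39 = √(842), squaring gives (α - 39)^2 = 842, i.e. α^2 - 78α + 1521 = 842, so α^2 - 78α + 679 = 0. The discriminant of x^2 - 78x + 679 is (-78)^2 - 4·(679) = 6084 - 2716 = 3368, and 4·(842) is not a perfect square in Q since 842 is squarefree and ≠ 1. Hence x^2 - 78x + 679 is irreducible over Q and is the minimal polynomial of α.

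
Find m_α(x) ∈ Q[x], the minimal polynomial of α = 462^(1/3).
m_α(x) = x^3 - 462

α satisfies α^3 = 462, so x^3 - 462 annihilates α. By the rational root test, a rational root p/q (in lowest terms) of x^3 - 462 would satisfy p^3 = 462 q^3, forcing q = 1 and p^3 = 462; but 462 is not a perfect cube, contradiction. A monic cubic over Q with no rational root is irreducible (any nontrivial factorization would include a linear factor). Hence x^3 - 462 is the minimal polynomial of α, and in particular [Q(α):Q] = 3.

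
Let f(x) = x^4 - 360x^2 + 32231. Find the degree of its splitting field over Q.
[K : Q] = 4

Solving the quadratic in x^2: x^2 = (360 ± √(360^2 - 4·32231))/2 = (360 ± √676)/2 = (360 ± 26)/2, giving x^2 = 193 or x^2 = 167. So f(x) = (x^2 - 193)(x^2 - 167) and the roots of f are ±√193, ±√167. Hence the splitting field is K = Q(√193, √167). Since 193 and 167 are distinct squarefree integers > 1, their product 32231 is not a perfect square, so √167 ∉ Q(√193). By the tower law [K:Q] = [Q(√193,√167):Q(√193)] · [Q(√193):Q] = 2 · 2 = 4.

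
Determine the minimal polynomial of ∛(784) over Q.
m_α(x) = x^3 - 784

α satisfies α^3 = 784, so x^3 - 784 annihilates α. By the rational root test, a rational root p/q (in lowest terms) of x^3 - 784 would satisfy p^3 = 784 q^3, forcing q = 1 and p^3 = 784; but 784 is not a perfect cube, contradiction. A monic cubic over Q with no rational root is irreducible (any nontrivial factorization would include a linear factor). Hence x^3 - 784 is the minimal polynomial of α, and in particular [Q(α):Q] = 3.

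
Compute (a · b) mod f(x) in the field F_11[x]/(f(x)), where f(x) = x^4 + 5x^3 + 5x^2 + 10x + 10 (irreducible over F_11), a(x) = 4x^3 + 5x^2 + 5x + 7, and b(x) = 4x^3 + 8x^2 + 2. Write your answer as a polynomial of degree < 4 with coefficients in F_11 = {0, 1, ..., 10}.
a · b ≡ 6x^3 + 4x^2 + 3x + 2 (mod f(x))

Multiply in F_11[x]: a(x)·b(x) = (4x^3 + 5x^2 + 5x + 7)·(4x^3 + 8x^2 + 2) = 5x^6 + 8x^5 + 5x^4 + 10x^3 + 10x + 3. This has degree ≥ 4, so divide by f(x) over F_11: 5x^6 + 8x^5 + 5x^4 + 10x^3 + 10x + 3 = (5x^2 + 5x + 10)·(x^4 + 5x^3 + 5x^2 + 10x + 10) + (6x^3 + 4x^2 + 3x + 2). Hence a·b ≡ 6x^3 + 4x^2 + 3x + 2 (mod f). (F_11[x]/(f) is a field with 11^4 = 14641 elements since f is irreducible of degree 4.)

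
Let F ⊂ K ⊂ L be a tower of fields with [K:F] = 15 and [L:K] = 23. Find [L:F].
[L:F] = 345

The tower law says that for any tower of field extensions F ⊂ K ⊂ L with finite degrees, [L:F] = [L:K] · [K:F]. Here this gives [L:F] = 23 · 15 = 345.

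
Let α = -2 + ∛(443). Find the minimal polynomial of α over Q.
m_α(x) = x^3 + 6x^2 + 12x - 435

Set β = α + 2 = ∛(443), so β^3 = 443. Then (α + 2)^3 - 443 = 0, i.e. α is a root of g(x) = (x + 2)^3 - 443 = x^3 + 6x^2 + 12x - 435. Since g(x) = h(x + 2) where h(x) = x^3 - 443, and h is irreducible over Q (because 443 is not a perfect cube, so h has no rational root, and a monic cubic with no rational root is irreducible), g is also irreducible (irreducibility is preserved under the substitution x → x + 2). Hence m_α(x) = x^3 + 6x^2 + 12x - 435.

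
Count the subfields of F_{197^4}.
F_{197^4} has 3 subfields

The subfields of F_{p^n} are exactly the fields F_{p^d} for d | n (each is the fixed field of the unique index-d subgroup of Gal(F_{p^n}/F_p) ≅ Z/nZ). The divisors of n = 4 are {1, 2, 4}, giving 3 subfields: F_{197^1}, F_{197^2}, F_{197^4}.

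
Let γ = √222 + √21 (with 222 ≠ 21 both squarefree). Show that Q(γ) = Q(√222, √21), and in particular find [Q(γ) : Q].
[Q(γ) : Q] = 4 (equivalently, Q(γ) = Q(√222, √21))

Obviously Q(γ) ⊆ Q(√222, √21), and [Q(√222, √21):Q] = 4 (since 222, 21 are distinct squarefree integers > 1 with 4662 not a perfect square). To show equality we compute the minimal polynomial of γ. From γ = √222 + √21: γ^2 = 222 + 2√(4662) + 21 = 243 + 2√(4662), so γ^2 - 243 = 2√(4662); squaring, (γ^2 - 243)^2 = 4·4662, i.e. γ^4 - 486γ^2 + 59049 - 18648 = 0, i.e. γ^4 - 486γ^2 + 40401 = 0. So γ is a root of x^4 - 486x^2 + 40401. This polynomial is irreducible over Q: it has no rational root (each ±√222 ± √21 is irrational), and any factorization into two quadratics over Q would force √(4662) ∈ Q (pairing opposite roots) or √222, √21 ∈ Q (other pairings), all impossible. Hence [Q(γ):Q] = 4 = [Q(√222, √21):Q], so Q(γ) = Q(√222, √21).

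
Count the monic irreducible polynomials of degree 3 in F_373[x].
There are 17298248 monic irreducible polynomials of degree 3 over F_373

Each element of F_{373^3} that lies in no proper subfield is a root of exactly one monic irreducible of degree 3 over F_373, and each such polynomial has 3 distinct roots in F_{373^3}. By Möbius inversion the count is N_373(3) = (1/3) Σ_{d|3} μ(3/d) · 373^d = (1/3)(μ(3)·373^1 + μ(1)·373^3) = 51894744/3 = 17298248.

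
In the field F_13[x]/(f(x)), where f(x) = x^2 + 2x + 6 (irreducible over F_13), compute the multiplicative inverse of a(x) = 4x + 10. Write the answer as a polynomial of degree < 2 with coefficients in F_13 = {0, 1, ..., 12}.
a(x)^(-1) ≡ 4x + 11 (mod f(x))

Since f is irreducible over F_13, F_13[x]/(f) is a field and a(x) ≠ 0 has an inverse. Apply the extended Euclidean algorithm to f(x) and a(x) in F_13[x]: f(x) = (10x + 8)·a(x) + (4). The last nonzero remainder is the constant 4 = gcd(f, a) in F_13. Back-substituting through the division chain expresses 4 = s(x)·a(x) + t(x)·f(x) with s(x) ≡ 3x + 5 (mod f), so (3x + 5)·a(x) ≡ 4 (mod f). Multiplying by 4^(-1) ≡ 10 in F_13 gives a(x)^(-1) ≡ 10·(3x + 5) ≡ 4x + 11 (mod f). Check: (4x + 10)·(4x + 11) = 3x^2 + 6x + 6 ≡ 1 (mod x^2 + 2x + 6).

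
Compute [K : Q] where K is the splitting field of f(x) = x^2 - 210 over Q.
[K : Q] = 2

f(x) = x^2 - 210 factors as (x - √210)(x + √210). The splitting field is K = Q(√210). Since 210 is squarefree and > 1, it is not a perfect square, so x^2 - 210 is irreducible over Q and [Q(√210) : Q] = 2. Hence [K : Q] = 2.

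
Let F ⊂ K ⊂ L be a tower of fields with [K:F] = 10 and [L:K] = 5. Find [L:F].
[L:F] = 50

The tower law says that for any tower of field extensions F ⊂ K ⊂ L with finite degrees, [L:F] = [L:K] · [K:F]. Here this gives [L:F] = 5 · 10 = 50.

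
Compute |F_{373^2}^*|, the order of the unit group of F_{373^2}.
|F_{373^2}^*| = 139128

F_{373^2} has 373^2 = 139129 elements; its multiplicative group consists of all nonzero elements, so |F_{373^2}^*| = 139129 - 1 = 139128. (It is cyclic since any finite subgroup of the multiplicative group of a field is cyclic.)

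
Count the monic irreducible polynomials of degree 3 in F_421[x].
There are 24872680 monic irreducible polynomials of degree 3 over F_421

Each element of F_{421^3} that lies in no proper subfield is a root of exactly one monic irreducible of degree 3 over F_421, and each such polynomial has 3 distinct roots in F_{421^3}. By Möbius inversion the count is N_421(3) = (1/3) Σ_{d|3} μ(3/d) · 421^d = (1/3)(μ(3)·421^1 + μ(1)·421^3) = 74618040/3 = 24872680.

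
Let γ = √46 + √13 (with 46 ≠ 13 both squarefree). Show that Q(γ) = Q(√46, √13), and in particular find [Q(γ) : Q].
[Q(γ) : Q] = 4 (equivalently, Q(γ) = Q(√46, √13))

Obviously Q(γ) ⊆ Q(√46, √13), and [Q(√46, √13):Q] = 4 (since 46, 13 are distinct squarefree integers > 1 with 598 not a perfect square). To show equality we compute the minimal polynomial of γ. From γ = √46 + √13: γ^2 = 46 + 2√(598) + 13 = 59 + 2√(598), so γ^2 - 59 = 2√(598); squaring, (γ^2 - 59)^2 = 4·598, i.e. γ^4 - 118γ^2 + 3481 - 2392 = 0, i.e. γ^4 - 118γ^2 + 1089 = 0. So γ is a root of x^4 - 118x^2 + 1089. This polynomial is irreducible over Q: it has no rational root (each ±√46 ± √13 is irrational), and any factorization into two quadratics over Q would force √(598) ∈ Q (pairing opposite roots) or √46, √13 ∈ Q (other pairings), all impossible. Hence [Q(γ):Q] = 4 = [Q(√46, √13):Q], so Q(γ) = Q(√46, √13).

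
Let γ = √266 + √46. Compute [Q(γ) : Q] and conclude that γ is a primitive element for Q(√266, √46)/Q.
[Q(γ) : Q] = 4 (equivalently, Q(γ) = Q(√266, √46))

Obviously Q(γ) ⊆ Q(√266, √46), and [Q(√266, √46):Q] = 4 (since 266, 46 are distinct squarefree integers > 1 with 12236 not a perfect square). To show equality we compute the minimal polynomial of γ. From γ = √266 + √46: γ^2 = 266 + 2√(12236) + 46 = 312 + 2√(12236), so γ^2 - 312 = 2√(12236); squaring, (γ^2 - 312)^2 = 4·12236, i.e. γ^4 - 624γ^2 + 97344 - 48944 = 0, i.e. γ^4 - 624γ^2 + 48400 = 0. So γ is a root of x^4 - 624x^2 + 48400. This polynomial is irreducible over Q: it has no rational root (each ±√266 ± √46 is irrational), and any factorization into two quadratics over Q would force √(12236) ∈ Q (pairing opposite roots) or √266, √46 ∈ Q (other pairings), all impossible. Hence [Q(γ):Q] = 4 = [Q(√266, √46):Q], so Q(γ) = Q(√266, √46).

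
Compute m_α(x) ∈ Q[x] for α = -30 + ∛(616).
m_α(x) = x^3 + 90x^2 + 2700x + 26384

Set β = α + 30 = ∛(616), so β^3 = 616. Then (α + 30)^3 - 616 = 0, i.e. α is a root of g(x) = (x + 30)^3 - 616 = x^3 + 90x^2 + 2700x + 26384. Since g(x) = h(x + 30) where h(x) = x^3 - 616, and h is irreducible over Q (because 616 is not a perfect cube, so h has no rational root, and a monic cubic with no rational root is irreducible), g is also irreducible (irreducibility is preserved under the substitution x → x + 30). Hence m_α(x) = x^3 + 90x^2 + 2700x + 26384.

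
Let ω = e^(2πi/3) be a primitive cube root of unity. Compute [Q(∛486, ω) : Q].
[Q(∛486, ω) : Q] = 6

[Q(∛486):Q] = 3 (min poly x^3 - 486, irreducible since 486 is not a perfect cube). [Q(ω):Q] = 2 (min poly x^2 + x + 1). Since Q(∛486) ⊂ R and ω ∉ R, we have ω ∉ Q(∛486), so x^2 + x + 1 remains irreducible over Q(∛486) and [Q(∛486, ω) : Q(∛486)] = 2. By the tower law, [Q(∛486, ω) : Q] = 3 · 2 = 6. (In fact Q(∛486, ω) is the splitting field of x^3 - 486 over Q.)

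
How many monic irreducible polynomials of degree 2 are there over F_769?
There are 295296 monic irreducible polynomials of degree 2 over F_769

Each element of F_{769^2} that lies in no proper subfield is a root of exactly one monic irreducible of degree 2 over F_769, and each such polynomial has 2 distinct roots in F_{769^2}. By Möbius inversion the count is N_769(2) = (1/2) Σ_{d|2} μ(2/d) · 769^d = (1/2)(μ(2)·769^1 + μ(1)·769^2) = 590592/2 = 295296.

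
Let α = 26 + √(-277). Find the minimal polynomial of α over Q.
m_α(x) = x^2 - 52x + 953

From α - 26 = √(-277), squaring gives (α - 26)^2 = -277, i.e. α^2 - 52α + 676 = -277, so α^2 - 52α + 953 = 0. The discriminant of x^2 - 52x + 953 is (-52)^2 - 4·(953) = 2704 - 3812 = -1108, and 4·(-277) is not a perfect square in Q since -277 is squarefree and ≠ 1. Hence x^2 - 52x + 953 is irreducible over Q and is the minimal polynomial of α.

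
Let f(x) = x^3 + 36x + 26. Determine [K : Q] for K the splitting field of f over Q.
[K : Q] = 6

By the rational root test, any rational root of the monic integer polynomial f(x) = x^3 + 36x + 26 must be an integer dividing the constant term 26, i.e. one of ±{1, 2, 13, 26}. Evaluating: f(1) = 63, f(-1) = -11, f(2) = 106, f(-2) = -54, f(13) = 2691, f(-13) = -2639, f(26) = 18538, f(-26) = -18486; none is 0, so f has no rational root and is therefore irreducible over Q (a cubic with no linear factor over a field is irreducible). For an irreducible cubic, the Galois group is A_3 or S_3 according as the discriminant disc(f) = -4a^3 - 27b^2 = -4·(36)^3 - 27·(26)^2 = -204876 is or is not a square in Q. Here disc(f) = -204876 is not a perfect square in Q, so the Galois group of f over Q is not contained in A_3 and must be all of S_3. The splitting field has degree |S_3| = 6 over Q, so [K : Q] = 6.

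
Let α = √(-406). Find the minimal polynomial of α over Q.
m_α(x) = x^2 + 406

α satisfies α^2 + 406 = 0, so x^2 + 406 annihilates α. Since d = -406 is squarefree and ≠ 1, it is not a perfect square in Q, so x^2 + 406 has no rational root and is therefore irreducible over Q (a degree-2 polynomial over a field is irreducible iff it has no root). Hence m_α(x) = x^2 + 406.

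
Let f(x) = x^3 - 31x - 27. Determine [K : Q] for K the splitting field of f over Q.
[K : Q] = 6

By the rational root test, any rational root of the monic integer polynomial f(x) = x^3 - 31x - 27 must be an integer dividing the constant term -27, i.e. one of ±{1, 3, 9, 27}. Evaluating: f(1) = -57, f(-1) = 3, f(3) = -93, f(-3) = 39, f(9) = 423, f(-9) = -477, f(27) = 18819, f(-27) = -18873; none is 0, so f has no rational root and is therefore irreducible over Q (a cubic with no linear factor over a field is irreducible). For an irreducible cubic, the Galois group is A_3 or S_3 according as the discriminant disc(f) = -4a^3 - 27b^2 = -4·(-31)^3 - 27·(-27)^2 = 99481 is or is not a square in Q. Here disc(f) = 99481 is not a perfect square in Q, so the Galois group of f over Q is not contained in A_3 and must be all of S_3. The splitting field has degree |S_3| = 6 over Q, so [K : Q] = 6.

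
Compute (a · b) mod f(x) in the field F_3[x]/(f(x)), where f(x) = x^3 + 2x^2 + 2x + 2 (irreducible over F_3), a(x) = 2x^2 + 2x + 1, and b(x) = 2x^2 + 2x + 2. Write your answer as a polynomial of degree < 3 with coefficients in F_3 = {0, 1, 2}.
a · b ≡ 2x^2 + x + 2 (mod f(x))

Multiply in F_3[x]: a(x)·b(x) = (2x^2 + 2x + 1)·(2x^2 + 2x + 2) = x^4 + 2x^3 + x^2 + 2. This has degree ≥ 3, so divide by f(x) over F_3: x^4 + 2x^3 + x^2 + 2 = (x)·(x^3 + 2x^2 + 2x + 2) + (2x^2 + x + 2). Hence a·b ≡ 2x^2 + x + 2 (mod f). (F_3[x]/(f) is a field with 3^3 = 27 elements since f is irreducible of degree 3.)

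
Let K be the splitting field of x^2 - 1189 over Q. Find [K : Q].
[K : Q] = 2

f(x) = x^2 - 1189 factors as (x - √1189)(x + √1189). The splitting field is K = Q(√1189). Since 1189 is squarefree and > 1, it is not a perfect square, so x^2 - 1189 is irreducible over Q and [Q(√1189) : Q] = 2. Hence [K : Q] = 2.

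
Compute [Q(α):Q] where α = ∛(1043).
[Q(α):Q] = 3

The minimal polynomial of α is x^3 - 1043, irreducible over Q since 1043 is not a perfect cube (so x^3 - 1043 has no rational root). Hence [Q(α):Q] = deg(m_α) = 3.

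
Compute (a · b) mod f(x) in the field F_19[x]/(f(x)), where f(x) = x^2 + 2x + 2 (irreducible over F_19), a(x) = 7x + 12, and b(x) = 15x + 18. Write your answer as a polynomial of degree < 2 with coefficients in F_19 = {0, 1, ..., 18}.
a · b ≡ x + 6 (mod f(x))

Multiply in F_19[x]: a(x)·b(x) = (7x + 12)·(15x + 18) = 10x^2 + 2x + 7. This has degree ≥ 2, so divide by f(x) over F_19: 10x^2 + 2x + 7 = (10)·(x^2 + 2x + 2) + (x + 6). Hence a·b ≡ x + 6 (mod f). (F_19[x]/(f) is a field with 19^2 = 361 elements since f is irreducible of degree 2.)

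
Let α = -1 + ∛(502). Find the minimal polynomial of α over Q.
m_α(x) = x^3 + 3x^2 + 3x - 501

Set β = α + 1 = ∛(502), so β^3 = 502. Then (α + 1)^3 - 502 = 0, i.e. α is a root of g(x) = (x + 1)^3 - 502 = x^3 + 3x^2 + 3x - 501. Since g(x) = h(x + 1) where h(x) = x^3 - 502, and h is irreducible over Q (because 502 is not a perfect cube, so h has no rational root, and a monic cubic with no rational root is irreducible), g is also irreducible (irreducibility is preserved under the substitution x → x + 1). Hence m_α(x) = x^3 + 3x^2 + 3x - 501.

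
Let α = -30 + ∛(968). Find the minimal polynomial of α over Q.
m_α(x) = x^3 + 90x^2 + 2700x + 26032

Set β = α + 30 = ∛(968), so β^3 = 968. Then (α + 30)^3 - 968 = 0, i.e. α is a root of g(x) = (x + 30)^3 - 968 = x^3 + 90x^2 + 2700x + 26032. Since g(x) = h(x + 30) where h(x) = x^3 - 968, and h is irreducible over Q (because 968 is not a perfect cube, so h has no rational root, and a monic cubic with no rational root is irreducible), g is also irreducible (irreducibility is preserved under the substitution x → x + 30). Hence m_α(x) = x^3 + 90x^2 + 2700x + 26032.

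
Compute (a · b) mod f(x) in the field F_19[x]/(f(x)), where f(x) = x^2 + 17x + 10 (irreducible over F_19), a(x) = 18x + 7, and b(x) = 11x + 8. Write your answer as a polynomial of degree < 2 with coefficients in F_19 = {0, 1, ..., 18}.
a · b ≡ 9x + 14 (mod f(x))

Multiply in F_19[x]: a(x)·b(x) = (18x + 7)·(11x + 8) = 8x^2 + 12x + 18. This has degree ≥ 2, so divide by f(x) over F_19: 8x^2 + 12x + 18 = (8)·(x^2 + 17x + 10) + (9x + 14). Hence a·b ≡ 9x + 14 (mod f). (F_19[x]/(f) is a field with 19^2 = 361 elements since f is irreducible of degree 2.)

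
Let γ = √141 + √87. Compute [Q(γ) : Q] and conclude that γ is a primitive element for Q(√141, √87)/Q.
[Q(γ) : Q] = 4 (equivalently, Q(γ) = Q(√141, √87))

Obviously Q(γ) ⊆ Q(√141, √87), and [Q(√141, √87):Q] = 4 (since 141, 87 are distinct squarefree integers > 1 with 12267 not a perfect square). To show equality we compute the minimal polynomial of γ. From γ = √141 + √87: γ^2 = 141 + 2√(12267) + 87 = 228 + 2√(12267), so γ^2 - 228 = 2√(12267); squaring, (γ^2 - 228)^2 = 4·12267, i.e. γ^4 - 456γ^2 + 51984 - 49068 = 0, i.e. γ^4 - 456γ^2 + 2916 = 0. So γ is a root of x^4 - 456x^2 + 2916. This polynomial is irreducible over Q: it has no rational root (each ±√141 ± √87 is irrational), and any factorization into two quadratics over Q would force √(12267) ∈ Q (pairing opposite roots) or √141, √87 ∈ Q (other pairings), all impossible. Hence [Q(γ):Q] = 4 = [Q(√141, √87):Q], so Q(γ) = Q(√141, √87).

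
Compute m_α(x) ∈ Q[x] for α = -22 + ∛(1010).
m_α(x) = x^3 + 66x^2 + 1452x + 9638

Set β = α + 22 = ∛(1010), so β^3 = 1010. Then (α + 22)^3 - 1010 = 0, i.e. α is a root of g(x) = (x + 22)^3 - 1010 = x^3 + 66x^2 + 1452x + 9638. Since g(x) = h(x + 22) where h(x) = x^3 - 1010, and h is irreducible over Q (because 1010 is not a perfect cube, so h has no rational root, and a monic cubic with no rational root is irreducible), g is also irreducible (irreducibility is preserved under the substitution x → x + 22). Hence m_α(x) = x^3 + 66x^2 + 1452x + 9638.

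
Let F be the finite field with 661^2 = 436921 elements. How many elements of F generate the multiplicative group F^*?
There are φ(436920) = 105600 primitive elements

F_q^* is cyclic of order q - 1 = 436920. A cyclic group of order m has exactly φ(m) generators. Here m = 436920 = 2^3 · 3 · 5 · 11 · 331, so the number of primitive elements is φ(436920) = 105600.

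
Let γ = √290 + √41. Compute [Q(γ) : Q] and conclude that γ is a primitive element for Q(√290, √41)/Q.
[Q(γ) : Q] = 4 (equivalently, Q(γ) = Q(√290, √41))

Obviously Q(γ) ⊆ Q(√290, √41), and [Q(√290, √41):Q] = 4 (since 290, 41 are distinct squarefree integers > 1 with 11890 not a perfect square). To show equality we compute the minimal polynomial of γ. From γ = √290 + √41: γ^2 = 290 + 2√(11890) + 41 = 331 + 2√(11890), so γ^2 - 331 = 2√(11890); squaring, (γ^2 - 331)^2 = 4·11890, i.e. γ^4 - 662γ^2 + 109561 - 47560 = 0, i.e. γ^4 - 662γ^2 + 62001 = 0. So γ is a root of x^4 - 662x^2 + 62001. This polynomial is irreducible over Q: it has no rational root (each ±√290 ± √41 is irrational), and any factorization into two quadratics over Q would force √(11890) ∈ Q (pairing opposite roots) or √290, √41 ∈ Q (other pairings), all impossible. Hence [Q(γ):Q] = 4 = [Q(√290, √41):Q], so Q(γ) = Q(√290, √41).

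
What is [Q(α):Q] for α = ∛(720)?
[Q(α):Q] = 3

The minimal polynomial of α is x^3 - 720, irreducible over Q since 720 is not a perfect cube (so x^3 - 720 has no rational root). Hence [Q(α):Q] = deg(m_α) = 3.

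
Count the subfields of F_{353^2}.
F_{353^2} has 2 subfields

The subfields of F_{p^n} are exactly the fields F_{p^d} for d | n (each is the fixed field of the unique index-d subgroup of Gal(F_{p^n}/F_p) ≅ Z/nZ). The divisors of n = 2 are {1, 2}, giving 2 subfields: F_{353^1}, F_{353^2}.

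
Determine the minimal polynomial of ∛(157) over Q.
m_α(x) = x^3 - 157

α satisfies α^3 = 157, so x^3 - 157 annihilates α. By the rational root test, a rational root p/q (in lowest terms) of x^3 - 157 would satisfy p^3 = 157 q^3, forcing q = 1 and p^3 = 157; but 157 is not a perfect cube, contradiction. A monic cubic over Q with no rational root is irreducible (any nontrivial factorization would include a linear factor). Hence x^3 - 157 is the minimal polynomial of α, and in particular [Q(α):Q] = 3.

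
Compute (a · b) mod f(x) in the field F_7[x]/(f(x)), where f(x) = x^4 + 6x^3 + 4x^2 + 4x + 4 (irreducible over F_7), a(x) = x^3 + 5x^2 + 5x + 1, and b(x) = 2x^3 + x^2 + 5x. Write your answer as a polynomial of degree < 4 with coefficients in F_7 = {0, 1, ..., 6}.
a · b ≡ 4x^3 + 6x^2 + 5 (mod f(x))

Multiply in F_7[x]: a(x)·b(x) = (x^3 + 5x^2 + 5x + 1)·(2x^3 + x^2 + 5x) = 2x^6 + 4x^5 + 6x^4 + 4x^3 + 5x^2 + 5x. This has degree ≥ 4, so divide by f(x) over F_7: 2x^6 + 4x^5 + 6x^4 + 4x^3 + 5x^2 + 5x = (2x^2 + 6x + 4)·(x^4 + 6x^3 + 4x^2 + 4x + 4) + (4x^3 + 6x^2 + 5). Hence a·b ≡ 4x^3 + 6x^2 + 5 (mod f). (F_7[x]/(f) is a field with 7^4 = 2401 elements since f is irreducible of degree 4.)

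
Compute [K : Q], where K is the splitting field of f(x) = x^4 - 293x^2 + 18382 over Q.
[K : Q] = 4

Solving the quadratic in x^2: x^2 = (293 ± √(293^2 - 4·18382))/2 = (293 ± √12321)/2 = (293 ± 111)/2, giving x^2 = 91 or x^2 = 202. So f(x) = (x^2 - 91)(x^2 - 202) and the roots of f are ±√91, ±√202. Hence the splitting field is K = Q(√91, √202). Since 91 and 202 are distinct squarefree integers > 1, their product 18382 is not a perfect square, so √202 ∉ Q(√91). By the tower law [K:Q] = [Q(√91,√202):Q(√91)] · [Q(√91):Q] = 2 · 2 = 4.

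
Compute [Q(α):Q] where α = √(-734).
[Q(α):Q] = 2

[Q(α):Q] equals the degree of the minimal polynomial of α. Here α^2 = -734 and x^2 + 734 is irreducible (d = -734 is squarefree, ≠ 1, hence not a square), so deg(m_α) = 2. Thus [Q(α):Q] = 2.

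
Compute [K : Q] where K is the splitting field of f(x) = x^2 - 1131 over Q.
[K : Q] = 2

f(x) = x^2 - 1131 factors as (x - √1131)(x + √1131). The splitting field is K = Q(√1131). Since 1131 is squarefree and > 1, it is not a perfect square, so x^2 - 1131 is irreducible over Q and [Q(√1131) : Q] = 2. Hence [K : Q] = 2.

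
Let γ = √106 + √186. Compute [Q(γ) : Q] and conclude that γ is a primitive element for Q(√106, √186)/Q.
[Q(γ) : Q] = 4 (equivalently, Q(γ) = Q(√106, √186))

Obviously Q(γ) ⊆ Q(√106, √186), and [Q(√106, √186):Q] = 4 (since 106, 186 are distinct squarefree integers > 1 with 19716 not a perfect square). To show equality we compute the minimal polynomial of γ. From γ = √106 + √186: γ^2 = 106 + 2√(19716) + 186 = 292 + 2√(19716), so γ^2 - 292 = 2√(19716); squaring, (γ^2 - 292)^2 = 4·19716, i.e. γ^4 - 584γ^2 + 85264 - 78864 = 0, i.e. γ^4 - 584γ^2 + 6400 = 0. So γ is a root of x^4 - 584x^2 + 6400. This polynomial is irreducible over Q: it has no rational root (each ±√106 ± √186 is irrational), and any factorization into two quadratics over Q would force √(19716) ∈ Q (pairing opposite roots) or √106, √186 ∈ Q (other pairings), all impossible. Hence [Q(γ):Q] = 4 = [Q(√106, √186):Q], so Q(γ) = Q(√106, √186).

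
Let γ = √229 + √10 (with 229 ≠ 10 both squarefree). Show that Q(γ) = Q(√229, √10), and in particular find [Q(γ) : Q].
[Q(γ) : Q] = 4 (equivalently, Q(γ) = Q(√229, √10))

Obviously Q(γ) ⊆ Q(√229, √10), and [Q(√229, √10):Q] = 4 (since 229, 10 are distinct squarefree integers > 1 with 2290 not a perfect square). To show equality we compute the minimal polynomial of γ. From γ = √229 + √10: γ^2 = 229 + 2√(2290) + 10 = 239 + 2√(2290), so γ^2 - 239 = 2√(2290); squaring, (γ^2 - 239)^2 = 4·2290, i.e. γ^4 - 478γ^2 + 57121 - 9160 = 0, i.e. γ^4 - 478γ^2 + 47961 = 0. So γ is a root of x^4 - 478x^2 + 47961. This polynomial is irreducible over Q: it has no rational root (each ±√229 ± √10 is irrational), and any factorization into two quadratics over Q would force √(2290) ∈ Q (pairing opposite roots) or √229, √10 ∈ Q (other pairings), all impossible. Hence [Q(γ):Q] = 4 = [Q(√229, √10):Q], so Q(γ) = Q(√229, √10).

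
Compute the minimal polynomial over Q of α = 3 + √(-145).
m_α(x) = x^2 - 6x + 154

From α - 3 = √(-145), squaring gives (α - 3)^2 = -145, i.e. α^2 - 6α + 9 = -145, so α^2 - 6α + 154 = 0. The discriminant of x^2 - 6x + 154 is (-6)^2 - 4·(154) = 36 - 616 = -580, and 4·(-145) is not a perfect square in Q since -145 is squarefree and ≠ 1. Hence x^2 - 6x + 154 is irreducible over Q and is the minimal polynomial of α.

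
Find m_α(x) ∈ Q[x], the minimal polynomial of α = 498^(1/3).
m_α(x) = x^3 - 498

α satisfies α^3 = 498, so x^3 - 498 annihilates α. By the rational root test, a rational root p/q (in lowest terms) of x^3 - 498 would satisfy p^3 = 498 q^3, forcing q = 1 and p^3 = 498; but 498 is not a perfect cube, contradiction. A monic cubic over Q with no rational root is irreducible (any nontrivial factorization would include a linear factor). Hence x^3 - 498 is the minimal polynomial of α, and in particular [Q(α):Q] = 3.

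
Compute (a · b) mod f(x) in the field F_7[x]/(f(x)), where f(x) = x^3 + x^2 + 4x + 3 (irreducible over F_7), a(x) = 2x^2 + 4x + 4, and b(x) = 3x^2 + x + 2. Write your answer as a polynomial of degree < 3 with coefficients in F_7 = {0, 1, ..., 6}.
a · b ≡ 2x^2 + 4x + 5 (mod f(x))

Multiply in F_7[x]: a(x)·b(x) = (2x^2 + 4x + 4)·(3x^2 + x + 2) = 6x^4 + 6x^2 + 5x + 1. This has degree ≥ 3, so divide by f(x) over F_7: 6x^4 + 6x^2 + 5x + 1 = (6x + 1)·(x^3 + x^2 + 4x + 3) + (2x^2 + 4x + 5). Hence a·b ≡ 2x^2 + 4x + 5 (mod f). (F_7[x]/(f) is a field with 7^3 = 343 elements since f is irreducible of degree 3.)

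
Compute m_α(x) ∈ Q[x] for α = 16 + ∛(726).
m_α(x) = x^3 - 48x^2 + 768x - 4822

Set β = α - 16 = ∛(726), so β^3 = 726. Then (α - 16)^3 - 726 = 0, i.e. α is a root of g(x) = (x - 16)^3 - 726 = x^3 - 48x^2 + 768x - 4822. Since g(x) = h(x - 16) where h(x) = x^3 - 726, and h is irreducible over Q (because 726 is not a perfect cube, so h has no rational root, and a monic cubic with no rational root is irreducible), g is also irreducible (irreducibility is preserved under the substitution x → x - 16). Hence m_α(x) = x^3 - 48x^2 + 768x - 4822.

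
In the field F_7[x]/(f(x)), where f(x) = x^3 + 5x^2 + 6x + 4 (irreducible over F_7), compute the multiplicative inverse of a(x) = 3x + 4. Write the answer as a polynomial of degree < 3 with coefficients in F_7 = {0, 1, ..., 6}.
a(x)^(-1) ≡ x^2 + 6x + 5 (mod f(x))

Since f is irreducible over F_7, F_7[x]/(f) is a field and a(x) ≠ 0 has an inverse. Apply the extended Euclidean algorithm to f(x) and a(x) in F_7[x]: f(x) = (5x^2 + 2x + 4)·a(x) + (2). The last nonzero remainder is the constant 2 = gcd(f, a) in F_7. Back-substituting through the division chain expresses 2 = s(x)·a(x) + t(x)·f(x) with s(x) ≡ 2x^2 + 5x + 3 (mod f), so (2x^2 + 5x + 3)·a(x) ≡ 2 (mod f). Multiplying by 2^(-1) ≡ 4 in F_7 gives a(x)^(-1) ≡ 4·(2x^2 + 5x + 3) ≡ x^2 + 6x + 5 (mod f). Check: (3x + 4)·(x^2 + 6x + 5) = 3x^3 + x^2 + 4x + 6 ≡ 1 (mod x^3 + 5x^2 + 6x + 4).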